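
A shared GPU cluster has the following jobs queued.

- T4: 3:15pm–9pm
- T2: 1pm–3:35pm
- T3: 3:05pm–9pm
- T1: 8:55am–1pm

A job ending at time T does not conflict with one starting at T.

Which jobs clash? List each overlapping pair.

Check each pair: they overlap iff neither finishes before the other starts.
Sorted by start: T1, T2, T3, T4.
T2 starts exactly when T1 ends (back-to-back, no overlap), so T1 has no further overlaps.
T3 starts before T2 ends → T2 and T3 overlap.
T4 starts before T2 ends → T2 and T4 overlap.
T4 starts before T3 ends → T3 and T4 overlap.

T2 & T3, T2 & T4, T3 & T4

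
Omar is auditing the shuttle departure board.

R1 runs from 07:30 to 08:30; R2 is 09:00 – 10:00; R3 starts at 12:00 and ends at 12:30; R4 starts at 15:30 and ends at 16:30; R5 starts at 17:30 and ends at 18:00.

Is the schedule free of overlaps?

Yes

Check each pair: they overlap iff neither finishes before the other starts.
Sorted by start: R1, R2, R3, R4, R5.
R2 starts after R1 ends, so R1 has no further overlaps.
R3 starts after R2 ends, so R2 has no further overlaps.
R4 starts after R3 ends, so R3 has no further overlaps.
R5 starts after R4 ends.
Every pair is clear; the schedule has no overlaps.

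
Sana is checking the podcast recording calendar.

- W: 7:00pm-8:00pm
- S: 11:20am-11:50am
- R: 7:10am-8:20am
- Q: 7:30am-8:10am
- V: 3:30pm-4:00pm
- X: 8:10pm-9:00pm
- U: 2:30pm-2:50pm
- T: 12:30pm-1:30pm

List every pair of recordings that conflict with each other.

Sorted by start: R, Q, S, T, U, V, W, X.
Q starts before R ends → R and Q overlap.
S starts after R ends; R is clear from here.
S starts after Q ends; Q is clear from here.
T starts after S ends; S is clear from here.
U starts after T ends; T is clear from here.
V starts after U ends; U is clear from here.
W starts after V ends; V is clear from here.
X starts after W ends.

Q & R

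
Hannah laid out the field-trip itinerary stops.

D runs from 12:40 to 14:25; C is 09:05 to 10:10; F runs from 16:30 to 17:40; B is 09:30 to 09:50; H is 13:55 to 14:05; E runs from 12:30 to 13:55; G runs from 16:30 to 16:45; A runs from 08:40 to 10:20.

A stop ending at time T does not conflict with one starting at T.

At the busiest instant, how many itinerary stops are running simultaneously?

3

Sweep the timeline, counting +1 at each start and −1 at each end (ends before starts at a tie):
08:40 start A → 1
09:05 start C → 2
09:30 start B → 3
09:50 end B → 2
10:10 end C → 1
10:20 end A → 0
12:30 start E → 1
12:40 start D → 2
13:55 end E → 1
13:55 start H → 2
14:05 end H → 1
14:25 end D → 0
16:30 start F → 1
16:30 start G → 2
16:45 end G → 1
17:40 end F → 0
Peak is 3, at 09:30 (A, B, C).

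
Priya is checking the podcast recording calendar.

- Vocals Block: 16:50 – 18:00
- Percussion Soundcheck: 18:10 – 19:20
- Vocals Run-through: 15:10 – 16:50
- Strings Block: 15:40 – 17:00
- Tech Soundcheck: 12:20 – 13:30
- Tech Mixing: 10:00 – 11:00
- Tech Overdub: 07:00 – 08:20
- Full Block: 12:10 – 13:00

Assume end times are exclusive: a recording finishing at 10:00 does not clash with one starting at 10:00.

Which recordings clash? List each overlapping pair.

Full Block & Tech Soundcheck, Strings Block & Vocals Block, Strings Block & Vocals Run-through

Sorted by start: Tech Overdub, Tech Mixing, Full Block, Tech Soundcheck, Vocals Run-through, Strings Block, Vocals Block, Percussion Soundcheck.
Tech Mixing starts after Tech Overdub ends, so Tech Overdub has no further overlaps.
Full Block starts after Tech Mixing ends, so Tech Mixing has no further overlaps.
Tech Soundcheck starts before Full Block ends → Full Block and Tech Soundcheck overlap.
Vocals Run-through starts after Full Block ends, so Full Block has no further overlaps.
Vocals Run-through starts after Tech Soundcheck ends, so Tech Soundcheck has no further overlaps.
Strings Block starts before Vocals Run-through ends → Vocals Run-through and Strings Block overlap.
Vocals Block starts exactly when Vocals Run-through ends (back-to-back, no overlap), so Vocals Run-through has no further overlaps.
Vocals Block starts before Strings Block ends → Strings Block and Vocals Block overlap.
Percussion Soundcheck starts after Strings Block ends.
Percussion Soundcheck starts after Vocals Block ends.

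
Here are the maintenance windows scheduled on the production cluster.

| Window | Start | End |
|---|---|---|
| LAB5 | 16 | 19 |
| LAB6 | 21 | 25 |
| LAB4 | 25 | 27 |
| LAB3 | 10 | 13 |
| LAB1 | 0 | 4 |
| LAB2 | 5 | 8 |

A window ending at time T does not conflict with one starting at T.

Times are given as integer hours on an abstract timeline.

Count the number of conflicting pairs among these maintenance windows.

Sorted by start: LAB1, LAB2, LAB3, LAB5, LAB6, LAB4.
LAB2 starts after LAB1 ends, so nothing later overlaps LAB1 either.
LAB3 starts after LAB2 ends, so nothing later overlaps LAB2 either.
LAB5 starts after LAB3 ends, so nothing later overlaps LAB3 either.
LAB6 starts after LAB5 ends, so nothing later overlaps LAB5 either.
LAB4 starts exactly when LAB6 ends (back-to-back, no overlap).
No pair overlaps.

0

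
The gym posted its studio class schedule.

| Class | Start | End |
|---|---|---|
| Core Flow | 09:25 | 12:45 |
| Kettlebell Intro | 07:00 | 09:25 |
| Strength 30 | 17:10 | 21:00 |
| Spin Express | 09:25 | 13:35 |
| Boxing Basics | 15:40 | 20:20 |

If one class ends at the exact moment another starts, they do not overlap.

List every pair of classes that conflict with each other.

Boxing Basics & Strength 30, Core Flow & Spin Express

Check each pair: they overlap iff neither finishes before the other starts.
Sorted by start: Kettlebell Intro, Spin Express, Core Flow, Boxing Basics, Strength 30.
Spin Express starts exactly when Kettlebell Intro ends (back-to-back, no overlap) — done with Kettlebell Intro.
Core Flow starts before Spin Express ends → Spin Express and Core Flow overlap.
Boxing Basics starts after Spin Express ends — done with Spin Express.
Boxing Basics starts after Core Flow ends — done with Core Flow.
Strength 30 starts before Boxing Basics ends → Boxing Basics and Strength 30 overlap.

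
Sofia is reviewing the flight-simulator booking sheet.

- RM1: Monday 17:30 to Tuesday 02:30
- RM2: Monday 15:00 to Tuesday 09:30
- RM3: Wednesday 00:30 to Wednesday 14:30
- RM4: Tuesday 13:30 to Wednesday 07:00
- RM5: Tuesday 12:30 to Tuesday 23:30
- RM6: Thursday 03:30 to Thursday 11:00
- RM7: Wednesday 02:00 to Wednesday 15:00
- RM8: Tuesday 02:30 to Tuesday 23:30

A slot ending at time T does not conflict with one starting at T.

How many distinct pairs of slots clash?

8

Check each pair: they overlap iff neither finishes before the other starts.
Sorted by start: RM2, RM1, RM8, RM5, RM4, RM3, RM7, RM6.
RM1 starts before RM2 ends → RM2 and RM1 overlap.
RM8 starts before RM2 ends → RM2 and RM8 overlap.
RM5 starts after RM2 ends — done with RM2.
RM8 starts exactly when RM1 ends (back-to-back, no overlap) — done with RM1.
RM5 starts before RM8 ends → RM8 and RM5 overlap.
RM4 starts before RM8 ends → RM8 and RM4 overlap.
RM3 starts after RM8 ends — done with RM8.
RM4 starts before RM5 ends → RM5 and RM4 overlap.
RM3 starts after RM5 ends — done with RM5.
RM3 starts before RM4 ends → RM4 and RM3 overlap.
RM7 starts before RM4 ends → RM4 and RM7 overlap.
RM6 starts after RM4 ends.
RM7 starts before RM3 ends → RM3 and RM7 overlap.
RM6 starts after RM3 ends.
RM6 starts after RM7 ends.
Overlapping pairs: RM1 & RM2, RM2 & RM8, RM3 & RM4, RM3 & RM7, RM4 & RM5, RM4 & RM7, RM4 & RM8, RM5 & RM8 — 8 in total.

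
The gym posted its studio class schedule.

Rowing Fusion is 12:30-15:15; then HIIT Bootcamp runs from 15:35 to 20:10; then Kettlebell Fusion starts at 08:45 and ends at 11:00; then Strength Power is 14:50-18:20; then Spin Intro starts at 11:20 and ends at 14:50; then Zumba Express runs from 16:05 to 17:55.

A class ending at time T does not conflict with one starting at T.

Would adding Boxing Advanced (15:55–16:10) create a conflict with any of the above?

Kettlebell Fusion: ends 11:00 at or before Boxing Advanced starts 15:55 → clear.
Spin Intro: ends 14:50 at or before Boxing Advanced starts 15:55 → clear.
Rowing Fusion: ends 15:15 at or before Boxing Advanced starts 15:55 → clear.
Strength Power: starts 14:50 before Boxing Advanced ends 16:10, and ends 18:20 after Boxing Advanced starts 15:55 → overlap.
HIIT Bootcamp: starts 15:35 before Boxing Advanced ends 16:10, and ends 20:10 after Boxing Advanced starts 15:55 → overlap.
Zumba Express: starts 16:05 before Boxing Advanced ends 16:10, and ends 17:55 after Boxing Advanced starts 15:55 → overlap.
Boxing Advanced overlaps Strength Power, HIIT Bootcamp, Zumba Express.

Yes — it overlaps HIIT Bootcamp, Strength Power, Zumba Express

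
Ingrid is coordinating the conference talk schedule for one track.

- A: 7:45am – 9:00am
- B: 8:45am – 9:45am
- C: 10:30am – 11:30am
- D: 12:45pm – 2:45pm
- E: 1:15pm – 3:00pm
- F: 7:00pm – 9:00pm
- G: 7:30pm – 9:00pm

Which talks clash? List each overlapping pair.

Two intervals overlap when each starts before the other ends.
Sorted by start: A, B, C, D, E, F, G.
B starts before A ends → A and B overlap.
C starts after A ends — done with A.
C starts after B ends — done with B.
D starts after C ends — done with C.
E starts before D ends → D and E overlap.
F starts after D ends — done with D.
F starts after E ends — done with E.
G starts before F ends → F and G overlap.

A & B, D & E, F & G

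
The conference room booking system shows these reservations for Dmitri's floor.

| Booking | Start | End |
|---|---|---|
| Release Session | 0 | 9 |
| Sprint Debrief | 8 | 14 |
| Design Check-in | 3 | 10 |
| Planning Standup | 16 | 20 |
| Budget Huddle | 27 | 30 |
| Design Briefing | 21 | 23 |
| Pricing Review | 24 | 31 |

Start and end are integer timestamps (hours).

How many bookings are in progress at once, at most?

3

Sort all start/end points and keep a running count:
0 start Release Session → 1
3 start Design Check-in → 2
8 start Sprint Debrief → 3
9 end Release Session → 2
10 end Design Check-in → 1
14 end Sprint Debrief → 0
16 start Planning Standup → 1
20 end Planning Standup → 0
21 start Design Briefing → 1
23 end Design Briefing → 0
24 start Pricing Review → 1
27 start Budget Huddle → 2
30 end Budget Huddle → 1
31 end Pricing Review → 0
Peak is 3, at 8 (Design Check-in, Release Session, Sprint Debrief).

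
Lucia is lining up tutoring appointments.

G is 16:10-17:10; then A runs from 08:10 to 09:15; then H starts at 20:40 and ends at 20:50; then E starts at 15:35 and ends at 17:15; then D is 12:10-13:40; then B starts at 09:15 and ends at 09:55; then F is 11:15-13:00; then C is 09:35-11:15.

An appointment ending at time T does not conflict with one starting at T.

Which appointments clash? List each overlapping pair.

Sorted by start: A, B, C, F, D, E, G, H.
B starts exactly when A ends (back-to-back, no overlap); A is clear from here.
C starts before B ends → B and C overlap.
F starts after B ends; B is clear from here.
F starts exactly when C ends (back-to-back, no overlap); C is clear from here.
D starts before F ends → F and D overlap.
E starts after F ends; F is clear from here.
E starts after D ends; D is clear from here.
G starts before E ends → E and G overlap.
H starts after E ends.
H starts after G ends.

B & C, D & F, E & G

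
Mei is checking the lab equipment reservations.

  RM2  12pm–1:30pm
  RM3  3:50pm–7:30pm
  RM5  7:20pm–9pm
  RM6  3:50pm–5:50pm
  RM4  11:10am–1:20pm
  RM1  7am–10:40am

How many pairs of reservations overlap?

3

Sorted by start: RM1, RM4, RM2, RM3, RM6, RM5.
RM4 starts after RM1 ends, so RM1 has no further overlaps.
RM2 starts before RM4 ends → RM4 and RM2 overlap.
RM3 starts after RM4 ends, so RM4 has no further overlaps.
RM3 starts after RM2 ends, so RM2 has no further overlaps.
RM6 starts before RM3 ends → RM3 and RM6 overlap.
RM5 starts before RM3 ends → RM3 and RM5 overlap.
RM5 starts after RM6 ends.
Overlapping pairs: RM2 & RM4, RM3 & RM5, RM3 & RM6 — 3 in total.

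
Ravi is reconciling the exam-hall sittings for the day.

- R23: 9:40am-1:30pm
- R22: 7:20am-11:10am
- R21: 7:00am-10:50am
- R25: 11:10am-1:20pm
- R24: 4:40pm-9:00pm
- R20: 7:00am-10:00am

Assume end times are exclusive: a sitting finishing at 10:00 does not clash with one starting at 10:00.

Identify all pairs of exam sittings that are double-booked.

Sorted by start: R20, R21, R22, R23, R25, R24.
R21 starts before R20 ends → R20 and R21 overlap.
R22 starts before R20 ends → R20 and R22 overlap.
R23 starts before R20 ends → R20 and R23 overlap.
R25 starts after R20 ends, so R20 has no further overlaps.
R22 starts before R21 ends → R21 and R22 overlap.
R23 starts before R21 ends → R21 and R23 overlap.
R25 starts after R21 ends, so R21 has no further overlaps.
R23 starts before R22 ends → R22 and R23 overlap.
R25 starts exactly when R22 ends (back-to-back, no overlap), so R22 has no further overlaps.
R25 starts before R23 ends → R23 and R25 overlap.
R24 starts after R23 ends.
R24 starts after R25 ends.

R20 & R21, R20 & R22, R20 & R23, R21 & R22, R21 & R23, R22 & R23, R23 & R25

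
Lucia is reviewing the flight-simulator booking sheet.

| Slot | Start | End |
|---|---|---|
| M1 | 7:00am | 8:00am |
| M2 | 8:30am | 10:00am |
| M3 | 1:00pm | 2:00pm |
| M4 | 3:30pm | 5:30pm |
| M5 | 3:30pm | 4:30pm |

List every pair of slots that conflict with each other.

Sorted by start: M1, M2, M3, M4, M5.
M2 starts after M1 ends, so M1 has no further overlaps.
M3 starts after M2 ends, so M2 has no further overlaps.
M4 starts after M3 ends, so M3 has no further overlaps.
M5 starts before M4 ends → M4 and M5 overlap.

M4 & M5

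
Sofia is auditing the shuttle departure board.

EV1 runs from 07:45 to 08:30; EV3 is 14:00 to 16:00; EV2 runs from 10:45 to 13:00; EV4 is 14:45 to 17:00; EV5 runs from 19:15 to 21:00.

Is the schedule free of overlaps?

No

Sorted by start: EV1, EV2, EV3, EV4, EV5.
EV2 starts after EV1 ends; EV1 is clear from here.
EV3 starts after EV2 ends; EV2 is clear from here.
EV4 starts before EV3 ends → EV3 and EV4 overlap.
That's a conflict, so the schedule is not conflict-free.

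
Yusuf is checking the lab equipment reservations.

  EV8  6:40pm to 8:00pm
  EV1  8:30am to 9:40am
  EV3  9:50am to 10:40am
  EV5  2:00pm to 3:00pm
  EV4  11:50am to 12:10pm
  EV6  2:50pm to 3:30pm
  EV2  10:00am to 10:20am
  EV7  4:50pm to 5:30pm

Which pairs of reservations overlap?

Sorted by start: EV1, EV3, EV2, EV4, EV5, EV6, EV7, EV8.
EV3 starts after EV1 ends — done with EV1.
EV2 starts before EV3 ends → EV3 and EV2 overlap.
EV4 starts after EV3 ends — done with EV3.
EV4 starts after EV2 ends — done with EV2.
EV5 starts after EV4 ends — done with EV4.
EV6 starts before EV5 ends → EV5 and EV6 overlap.
EV7 starts after EV5 ends — done with EV5.
EV7 starts after EV6 ends — done with EV6.
EV8 starts after EV7 ends.

EV2 & EV3, EV5 & EV6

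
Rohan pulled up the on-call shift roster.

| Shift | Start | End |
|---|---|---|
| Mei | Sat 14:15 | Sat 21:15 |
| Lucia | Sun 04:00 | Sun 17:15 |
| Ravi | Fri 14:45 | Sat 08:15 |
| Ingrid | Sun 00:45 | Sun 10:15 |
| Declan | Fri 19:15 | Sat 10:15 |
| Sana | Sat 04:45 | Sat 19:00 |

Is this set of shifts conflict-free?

Two intervals overlap when each starts before the other ends.
Sorted by start: Ravi, Declan, Sana, Mei, Ingrid, Lucia.
Declan starts before Ravi ends → Ravi and Declan overlap.
That's a conflict, so the schedule is not conflict-free.

No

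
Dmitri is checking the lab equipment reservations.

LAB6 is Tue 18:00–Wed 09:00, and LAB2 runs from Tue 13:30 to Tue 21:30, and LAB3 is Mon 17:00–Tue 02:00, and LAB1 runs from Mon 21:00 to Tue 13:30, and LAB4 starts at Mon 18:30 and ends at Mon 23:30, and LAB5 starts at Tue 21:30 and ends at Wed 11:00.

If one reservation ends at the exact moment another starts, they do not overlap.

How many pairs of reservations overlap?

Sorted by start: LAB3, LAB4, LAB1, LAB2, LAB6, LAB5.
LAB4 starts before LAB3 ends → LAB3 and LAB4 overlap.
LAB1 starts before LAB3 ends → LAB3 and LAB1 overlap.
LAB2 starts after LAB3 ends — done with LAB3.
LAB1 starts before LAB4 ends → LAB4 and LAB1 overlap.
LAB2 starts after LAB4 ends — done with LAB4.
LAB2 starts exactly when LAB1 ends (back-to-back, no overlap) — done with LAB1.
LAB6 starts before LAB2 ends → LAB2 and LAB6 overlap.
LAB5 starts exactly when LAB2 ends (back-to-back, no overlap).
LAB5 starts before LAB6 ends → LAB6 and LAB5 overlap.
Overlapping pairs: LAB1 & LAB3, LAB1 & LAB4, LAB2 & LAB6, LAB3 & LAB4, LAB5 & LAB6 — 5 in total.

5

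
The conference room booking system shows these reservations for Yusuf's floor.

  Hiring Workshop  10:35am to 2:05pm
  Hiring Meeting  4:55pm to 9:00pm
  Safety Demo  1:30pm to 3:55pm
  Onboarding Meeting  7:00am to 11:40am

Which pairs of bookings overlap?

Hiring Workshop & Onboarding Meeting, Hiring Workshop & Safety Demo

Check each pair: they overlap iff neither finishes before the other starts.
Sorted by start: Onboarding Meeting, Hiring Workshop, Safety Demo, Hiring Meeting.
Hiring Workshop starts before Onboarding Meeting ends → Onboarding Meeting and Hiring Workshop overlap.
Safety Demo starts after Onboarding Meeting ends, so Onboarding Meeting has no further overlaps.
Safety Demo starts before Hiring Workshop ends → Hiring Workshop and Safety Demo overlap.
Hiring Meeting starts after Hiring Workshop ends.
Hiring Meeting starts after Safety Demo ends.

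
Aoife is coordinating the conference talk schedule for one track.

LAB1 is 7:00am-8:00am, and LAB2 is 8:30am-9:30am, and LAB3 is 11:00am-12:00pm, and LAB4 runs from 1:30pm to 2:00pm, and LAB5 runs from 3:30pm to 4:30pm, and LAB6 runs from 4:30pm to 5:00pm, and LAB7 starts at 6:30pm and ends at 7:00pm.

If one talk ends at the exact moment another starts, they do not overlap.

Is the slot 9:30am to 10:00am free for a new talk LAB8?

Yes — the slot is free

LAB1: ends 8:00am at or before LAB8 starts 9:30am → clear.
LAB2: ends 9:30am at or before LAB8 starts 9:30am → clear.
LAB3: starts 11:00am at or after LAB8 ends 10:00am → clear.
LAB4: starts 1:30pm at or after LAB8 ends 10:00am → clear.
LAB5: starts 3:30pm at or after LAB8 ends 10:00am → clear.
LAB6: starts 4:30pm at or after LAB8 ends 10:00am → clear.
LAB7: starts 6:30pm at or after LAB8 ends 10:00am → clear.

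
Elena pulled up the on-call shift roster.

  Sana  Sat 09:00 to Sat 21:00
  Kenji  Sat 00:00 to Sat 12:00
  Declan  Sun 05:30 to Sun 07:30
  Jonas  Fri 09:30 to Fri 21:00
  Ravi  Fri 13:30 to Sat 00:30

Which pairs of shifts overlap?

Jonas & Ravi, Kenji & Ravi, Kenji & Sana

Sorted by start: Jonas, Ravi, Kenji, Sana, Declan.
Ravi starts before Jonas ends → Jonas and Ravi overlap.
Kenji starts after Jonas ends — done with Jonas.
Kenji starts before Ravi ends → Ravi and Kenji overlap.
Sana starts after Ravi ends — done with Ravi.
Sana starts before Kenji ends → Kenji and Sana overlap.
Declan starts after Kenji ends.
Declan starts after Sana ends.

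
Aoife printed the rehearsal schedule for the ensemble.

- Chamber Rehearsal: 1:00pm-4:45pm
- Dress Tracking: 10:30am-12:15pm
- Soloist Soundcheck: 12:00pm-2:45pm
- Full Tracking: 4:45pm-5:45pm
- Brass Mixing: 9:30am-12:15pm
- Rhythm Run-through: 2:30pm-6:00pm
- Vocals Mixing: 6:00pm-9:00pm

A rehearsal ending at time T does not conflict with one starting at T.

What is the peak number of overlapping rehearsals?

3

Walk through starts and ends in time order (an end at T is processed before a start at T):
9:30am start Brass Mixing → 1
10:30am start Dress Tracking → 2
12:00pm start Soloist Soundcheck → 3
12:15pm end Brass Mixing → 2
12:15pm end Dress Tracking → 1
1:00pm start Chamber Rehearsal → 2
2:30pm start Rhythm Run-through → 3
2:45pm end Soloist Soundcheck → 2
4:45pm end Chamber Rehearsal → 1
4:45pm start Full Tracking → 2
5:45pm end Full Tracking → 1
6:00pm end Rhythm Run-through → 0
6:00pm start Vocals Mixing → 1
9:00pm end Vocals Mixing → 0
Peak is 3, at 12:00pm (Brass Mixing, Dress Tracking, Soloist Soundcheck).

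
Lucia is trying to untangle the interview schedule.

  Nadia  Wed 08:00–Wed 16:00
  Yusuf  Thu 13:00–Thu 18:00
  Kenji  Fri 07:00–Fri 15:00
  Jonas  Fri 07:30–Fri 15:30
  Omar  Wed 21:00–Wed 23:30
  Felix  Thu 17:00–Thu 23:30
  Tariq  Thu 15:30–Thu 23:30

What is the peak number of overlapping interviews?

Walk through starts and ends in time order (an end at T is processed before a start at T):
Wed 08:00 start Nadia → 1
Wed 16:00 end Nadia → 0
Wed 21:00 start Omar → 1
Wed 23:30 end Omar → 0
Thu 13:00 start Yusuf → 1
Thu 15:30 start Tariq → 2
Thu 17:00 start Felix → 3
Thu 18:00 end Yusuf → 2
Thu 23:30 end Felix → 1
Thu 23:30 end Tariq → 0
Fri 07:00 start Kenji → 1
Fri 07:30 start Jonas → 2
Fri 15:00 end Kenji → 1
Fri 15:30 end Jonas → 0
Peak is 3, at Thu 17:00 (Felix, Tariq, Yusuf).

3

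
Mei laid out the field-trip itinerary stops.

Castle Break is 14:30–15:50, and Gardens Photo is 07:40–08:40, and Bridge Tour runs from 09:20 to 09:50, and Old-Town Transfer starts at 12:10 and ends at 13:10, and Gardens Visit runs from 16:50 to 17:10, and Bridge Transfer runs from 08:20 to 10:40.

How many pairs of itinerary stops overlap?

Check each pair: they overlap iff neither finishes before the other starts.
Sorted by start: Gardens Photo, Bridge Transfer, Bridge Tour, Old-Town Transfer, Castle Break, Gardens Visit.
Bridge Transfer starts before Gardens Photo ends → Gardens Photo and Bridge Transfer overlap.
Bridge Tour starts after Gardens Photo ends — done with Gardens Photo.
Bridge Tour starts before Bridge Transfer ends → Bridge Transfer and Bridge Tour overlap.
Old-Town Transfer starts after Bridge Transfer ends — done with Bridge Transfer.
Old-Town Transfer starts after Bridge Tour ends — done with Bridge Tour.
Castle Break starts after Old-Town Transfer ends — done with Old-Town Transfer.
Gardens Visit starts after Castle Break ends.
Overlapping pairs: Bridge Tour & Bridge Transfer, Bridge Transfer & Gardens Photo — 2 in total.

2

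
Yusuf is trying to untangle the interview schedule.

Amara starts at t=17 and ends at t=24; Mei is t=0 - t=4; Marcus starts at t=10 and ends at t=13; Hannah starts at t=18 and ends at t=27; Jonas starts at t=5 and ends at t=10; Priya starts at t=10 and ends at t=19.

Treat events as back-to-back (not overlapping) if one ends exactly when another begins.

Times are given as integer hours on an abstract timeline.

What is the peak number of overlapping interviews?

3

Walk through starts and ends in time order (an end at T is processed before a start at T):
t=0 start Mei → 1
t=4 end Mei → 0
t=5 start Jonas → 1
t=10 end Jonas → 0
t=10 start Marcus → 1
t=10 start Priya → 2
t=13 end Marcus → 1
t=17 start Amara → 2
t=18 start Hannah → 3
t=19 end Priya → 2
t=24 end Amara → 1
t=27 end Hannah → 0
Peak is 3, at t=18 (Amara, Hannah, Priya).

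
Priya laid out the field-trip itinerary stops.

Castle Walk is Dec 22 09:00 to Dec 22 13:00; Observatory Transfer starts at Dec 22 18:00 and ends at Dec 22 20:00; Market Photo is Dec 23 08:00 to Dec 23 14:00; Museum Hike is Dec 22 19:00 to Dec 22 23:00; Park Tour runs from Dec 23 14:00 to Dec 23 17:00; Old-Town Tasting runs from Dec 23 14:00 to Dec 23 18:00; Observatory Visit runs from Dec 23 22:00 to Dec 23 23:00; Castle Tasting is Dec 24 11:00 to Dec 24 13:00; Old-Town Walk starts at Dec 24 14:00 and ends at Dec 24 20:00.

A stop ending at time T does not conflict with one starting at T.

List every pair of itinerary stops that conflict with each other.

Two intervals overlap when each starts before the other ends.
Sorted by start: Castle Walk, Observatory Transfer, Museum Hike, Market Photo, Park Tour, Old-Town Tasting, Observatory Visit, Castle Tasting, Old-Town Walk.
Observatory Transfer starts after Castle Walk ends — done with Castle Walk.
Museum Hike starts before Observatory Transfer ends → Observatory Transfer and Museum Hike overlap.
Market Photo starts after Observatory Transfer ends — done with Observatory Transfer.
Market Photo starts after Museum Hike ends — done with Museum Hike.
Park Tour starts exactly when Market Photo ends (back-to-back, no overlap) — done with Market Photo.
Old-Town Tasting starts before Park Tour ends → Park Tour and Old-Town Tasting overlap.
Observatory Visit starts after Park Tour ends — done with Park Tour.
Observatory Visit starts after Old-Town Tasting ends — done with Old-Town Tasting.
Castle Tasting starts after Observatory Visit ends — done with Observatory Visit.
Old-Town Walk starts after Castle Tasting ends.

Museum Hike & Observatory Transfer, Old-Town Tasting & Park Tour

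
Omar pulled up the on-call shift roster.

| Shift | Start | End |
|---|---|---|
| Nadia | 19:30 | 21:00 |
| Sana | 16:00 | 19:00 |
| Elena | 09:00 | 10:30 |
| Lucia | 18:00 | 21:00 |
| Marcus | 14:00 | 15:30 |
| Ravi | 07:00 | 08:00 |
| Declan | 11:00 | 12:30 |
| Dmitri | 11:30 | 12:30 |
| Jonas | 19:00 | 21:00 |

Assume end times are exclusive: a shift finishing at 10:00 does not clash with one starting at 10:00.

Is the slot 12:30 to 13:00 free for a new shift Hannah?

Ravi: ends 08:00 at or before Hannah starts 12:30 → clear.
Elena: ends 10:30 at or before Hannah starts 12:30 → clear.
Declan: ends 12:30 at or before Hannah starts 12:30 → clear.
Dmitri: ends 12:30 at or before Hannah starts 12:30 → clear.
Marcus: starts 14:00 at or after Hannah ends 13:00 → clear.
Sana: starts 16:00 at or after Hannah ends 13:00 → clear.
Lucia: starts 18:00 at or after Hannah ends 13:00 → clear.
Jonas: starts 19:00 at or after Hannah ends 13:00 → clear.
Nadia: starts 19:30 at or after Hannah ends 13:00 → clear.

Yes — the slot is free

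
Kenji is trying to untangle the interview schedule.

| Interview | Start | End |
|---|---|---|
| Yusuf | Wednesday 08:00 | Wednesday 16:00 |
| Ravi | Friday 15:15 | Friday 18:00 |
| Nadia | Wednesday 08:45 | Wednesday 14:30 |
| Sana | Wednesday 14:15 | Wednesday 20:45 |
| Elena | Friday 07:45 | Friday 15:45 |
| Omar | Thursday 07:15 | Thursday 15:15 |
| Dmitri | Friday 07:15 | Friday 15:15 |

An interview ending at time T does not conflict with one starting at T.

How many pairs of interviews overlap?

Two intervals overlap when each starts before the other ends.
Sorted by start: Yusuf, Nadia, Sana, Omar, Dmitri, Elena, Ravi.
Nadia starts before Yusuf ends → Yusuf and Nadia overlap.
Sana starts before Yusuf ends → Yusuf and Sana overlap.
Omar starts after Yusuf ends — done with Yusuf.
Sana starts before Nadia ends → Nadia and Sana overlap.
Omar starts after Nadia ends — done with Nadia.
Omar starts after Sana ends — done with Sana.
Dmitri starts after Omar ends — done with Omar.
Elena starts before Dmitri ends → Dmitri and Elena overlap.
Ravi starts exactly when Dmitri ends (back-to-back, no overlap).
Ravi starts before Elena ends → Elena and Ravi overlap.
Overlapping pairs: Dmitri & Elena, Elena & Ravi, Nadia & Sana, Nadia & Yusuf, Sana & Yusuf — 5 in total.

5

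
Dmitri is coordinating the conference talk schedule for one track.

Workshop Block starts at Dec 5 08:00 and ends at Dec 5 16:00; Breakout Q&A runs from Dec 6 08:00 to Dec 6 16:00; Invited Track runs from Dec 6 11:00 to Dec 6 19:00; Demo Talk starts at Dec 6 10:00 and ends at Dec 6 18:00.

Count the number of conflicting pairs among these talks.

Two intervals overlap when each starts before the other ends.
Sorted by start: Workshop Block, Breakout Q&A, Demo Talk, Invited Track.
Breakout Q&A starts after Workshop Block ends — done with Workshop Block.
Demo Talk starts before Breakout Q&A ends → Breakout Q&A and Demo Talk overlap.
Invited Track starts before Breakout Q&A ends → Breakout Q&A and Invited Track overlap.
Invited Track starts before Demo Talk ends → Demo Talk and Invited Track overlap.
Overlapping pairs: Breakout Q&A & Demo Talk, Breakout Q&A & Invited Track, Demo Talk & Invited Track — 3 in total.

3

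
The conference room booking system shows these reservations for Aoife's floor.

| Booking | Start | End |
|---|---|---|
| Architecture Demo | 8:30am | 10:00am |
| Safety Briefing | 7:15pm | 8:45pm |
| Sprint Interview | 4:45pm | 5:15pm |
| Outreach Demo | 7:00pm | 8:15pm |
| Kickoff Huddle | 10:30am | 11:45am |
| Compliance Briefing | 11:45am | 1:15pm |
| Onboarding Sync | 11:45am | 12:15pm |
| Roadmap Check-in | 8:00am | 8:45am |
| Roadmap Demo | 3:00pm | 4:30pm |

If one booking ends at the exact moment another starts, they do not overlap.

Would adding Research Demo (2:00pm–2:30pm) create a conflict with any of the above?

Roadmap Check-in: ends 8:45am at or before Research Demo starts 2:00pm → clear.
Architecture Demo: ends 10:00am at or before Research Demo starts 2:00pm → clear.
Kickoff Huddle: ends 11:45am at or before Research Demo starts 2:00pm → clear.
Compliance Briefing: ends 1:15pm at or before Research Demo starts 2:00pm → clear.
Onboarding Sync: ends 12:15pm at or before Research Demo starts 2:00pm → clear.
Roadmap Demo: starts 3:00pm at or after Research Demo ends 2:30pm → clear.
Sprint Interview: starts 4:45pm at or after Research Demo ends 2:30pm → clear.
Outreach Demo: starts 7:00pm at or after Research Demo ends 2:30pm → clear.
Safety Briefing: starts 7:15pm at or after Research Demo ends 2:30pm → clear.

No — it doesn't clash with anything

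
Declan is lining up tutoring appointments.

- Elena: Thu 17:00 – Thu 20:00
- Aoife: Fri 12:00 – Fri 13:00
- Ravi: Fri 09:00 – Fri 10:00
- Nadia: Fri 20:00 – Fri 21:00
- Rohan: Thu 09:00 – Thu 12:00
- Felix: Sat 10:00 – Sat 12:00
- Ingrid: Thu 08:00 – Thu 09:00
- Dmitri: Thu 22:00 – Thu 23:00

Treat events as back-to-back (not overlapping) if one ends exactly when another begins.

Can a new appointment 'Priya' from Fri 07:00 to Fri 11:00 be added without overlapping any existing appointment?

No — it overlaps Ravi

Ingrid: ends Thu 09:00 at or before Priya starts Fri 07:00 → clear.
Rohan: ends Thu 12:00 at or before Priya starts Fri 07:00 → clear.
Elena: ends Thu 20:00 at or before Priya starts Fri 07:00 → clear.
Dmitri: ends Thu 23:00 at or before Priya starts Fri 07:00 → clear.
Ravi: starts Fri 09:00 before Priya ends Fri 11:00, and ends Fri 10:00 after Priya starts Fri 07:00 → overlap.
Aoife: starts Fri 12:00 at or after Priya ends Fri 11:00 → clear.
Nadia: starts Fri 20:00 at or after Priya ends Fri 11:00 → clear.
Felix: starts Sat 10:00 at or after Priya ends Fri 11:00 → clear.
Priya overlaps Ravi.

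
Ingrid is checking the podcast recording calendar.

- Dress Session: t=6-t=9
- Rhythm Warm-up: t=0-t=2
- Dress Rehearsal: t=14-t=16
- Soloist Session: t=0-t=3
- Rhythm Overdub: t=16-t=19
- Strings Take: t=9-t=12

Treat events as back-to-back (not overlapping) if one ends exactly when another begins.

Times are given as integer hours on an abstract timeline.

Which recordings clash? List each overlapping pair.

Two intervals overlap when each starts before the other ends.
Sorted by start: Rhythm Warm-up, Soloist Session, Dress Session, Strings Take, Dress Rehearsal, Rhythm Overdub.
Soloist Session starts before Rhythm Warm-up ends → Rhythm Warm-up and Soloist Session overlap.
Dress Session starts after Rhythm Warm-up ends, so Rhythm Warm-up has no further overlaps.
Dress Session starts after Soloist Session ends, so Soloist Session has no further overlaps.
Strings Take starts exactly when Dress Session ends (back-to-back, no overlap), so Dress Session has no further overlaps.
Dress Rehearsal starts after Strings Take ends, so Strings Take has no further overlaps.
Rhythm Overdub starts exactly when Dress Rehearsal ends (back-to-back, no overlap).

Rhythm Warm-up & Soloist Session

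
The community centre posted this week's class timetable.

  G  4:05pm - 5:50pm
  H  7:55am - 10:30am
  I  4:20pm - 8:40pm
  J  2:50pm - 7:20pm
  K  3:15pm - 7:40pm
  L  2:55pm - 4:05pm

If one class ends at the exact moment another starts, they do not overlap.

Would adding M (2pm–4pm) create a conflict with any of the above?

Yes — it overlaps J, K, L

H: ends 10:30am at or before M starts 2pm → clear.
J: starts 2:50pm before M ends 4pm, and ends 7:20pm after M starts 2pm → overlap.
L: starts 2:55pm before M ends 4pm, and ends 4:05pm after M starts 2pm → overlap.
K: starts 3:15pm before M ends 4pm, and ends 7:40pm after M starts 2pm → overlap.
G: starts 4:05pm at or after M ends 4pm → clear.
I: starts 4:20pm at or after M ends 4pm → clear.
M overlaps J, K, L.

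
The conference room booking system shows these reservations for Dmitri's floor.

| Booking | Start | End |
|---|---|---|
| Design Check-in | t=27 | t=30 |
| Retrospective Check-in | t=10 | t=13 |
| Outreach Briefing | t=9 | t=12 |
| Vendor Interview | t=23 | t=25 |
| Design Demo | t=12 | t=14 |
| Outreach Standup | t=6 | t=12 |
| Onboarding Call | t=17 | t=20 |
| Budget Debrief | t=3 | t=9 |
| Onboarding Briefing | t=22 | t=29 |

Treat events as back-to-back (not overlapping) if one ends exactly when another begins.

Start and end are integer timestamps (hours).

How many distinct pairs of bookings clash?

Sorted by start: Budget Debrief, Outreach Standup, Outreach Briefing, Retrospective Check-in, Design Demo, Onboarding Call, Onboarding Briefing, Vendor Interview, Design Check-in.
Outreach Standup starts before Budget Debrief ends → Budget Debrief and Outreach Standup overlap.
Outreach Briefing starts exactly when Budget Debrief ends (back-to-back, no overlap), so nothing later overlaps Budget Debrief either.
Outreach Briefing starts before Outreach Standup ends → Outreach Standup and Outreach Briefing overlap.
Retrospective Check-in starts before Outreach Standup ends → Outreach Standup and Retrospective Check-in overlap.
Design Demo starts exactly when Outreach Standup ends (back-to-back, no overlap), so nothing later overlaps Outreach Standup either.
Retrospective Check-in starts before Outreach Briefing ends → Outreach Briefing and Retrospective Check-in overlap.
Design Demo starts exactly when Outreach Briefing ends (back-to-back, no overlap), so nothing later overlaps Outreach Briefing either.
Design Demo starts before Retrospective Check-in ends → Retrospective Check-in and Design Demo overlap.
Onboarding Call starts after Retrospective Check-in ends, so nothing later overlaps Retrospective Check-in either.
Onboarding Call starts after Design Demo ends, so nothing later overlaps Design Demo either.
Onboarding Briefing starts after Onboarding Call ends, so nothing later overlaps Onboarding Call either.
Vendor Interview starts before Onboarding Briefing ends → Onboarding Briefing and Vendor Interview overlap.
Design Check-in starts before Onboarding Briefing ends → Onboarding Briefing and Design Check-in overlap.
Design Check-in starts after Vendor Interview ends.
Overlapping pairs: Budget Debrief & Outreach Standup, Design Check-in & Onboarding Briefing, Design Demo & Retrospective Check-in, Onboarding Briefing & Vendor Interview, Outreach Briefing & Outreach Standup, Outreach Briefing & Retrospective Check-in, Outreach Standup & Retrospective Check-in — 7 in total.

7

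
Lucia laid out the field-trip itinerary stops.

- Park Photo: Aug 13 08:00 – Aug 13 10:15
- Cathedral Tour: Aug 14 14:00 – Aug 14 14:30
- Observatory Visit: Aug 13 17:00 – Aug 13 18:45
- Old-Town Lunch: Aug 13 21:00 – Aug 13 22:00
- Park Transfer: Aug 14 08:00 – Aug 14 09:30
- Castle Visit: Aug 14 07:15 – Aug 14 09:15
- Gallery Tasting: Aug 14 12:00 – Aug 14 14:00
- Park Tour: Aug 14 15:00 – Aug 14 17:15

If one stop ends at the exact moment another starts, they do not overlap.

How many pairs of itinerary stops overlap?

1

Sorted by start: Park Photo, Observatory Visit, Old-Town Lunch, Castle Visit, Park Transfer, Gallery Tasting, Cathedral Tour, Park Tour.
Observatory Visit starts after Park Photo ends; Park Photo is clear from here.
Old-Town Lunch starts after Observatory Visit ends; Observatory Visit is clear from here.
Castle Visit starts after Old-Town Lunch ends; Old-Town Lunch is clear from here.
Park Transfer starts before Castle Visit ends → Castle Visit and Park Transfer overlap.
Gallery Tasting starts after Castle Visit ends; Castle Visit is clear from here.
Gallery Tasting starts after Park Transfer ends; Park Transfer is clear from here.
Cathedral Tour starts exactly when Gallery Tasting ends (back-to-back, no overlap); Gallery Tasting is clear from here.
Park Tour starts after Cathedral Tour ends.
Overlapping pairs: Castle Visit & Park Transfer — 1 in total.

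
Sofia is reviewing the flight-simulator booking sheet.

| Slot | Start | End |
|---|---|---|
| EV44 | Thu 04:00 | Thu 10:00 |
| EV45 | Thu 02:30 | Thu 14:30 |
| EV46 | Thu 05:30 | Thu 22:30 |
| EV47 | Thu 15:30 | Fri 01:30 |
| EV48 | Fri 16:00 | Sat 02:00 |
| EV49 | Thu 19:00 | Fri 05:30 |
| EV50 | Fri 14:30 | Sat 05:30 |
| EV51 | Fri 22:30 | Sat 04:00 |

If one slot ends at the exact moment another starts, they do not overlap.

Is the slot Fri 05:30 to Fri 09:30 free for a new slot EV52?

Yes — the slot is free

EV45: ends Thu 14:30 at or before EV52 starts Fri 05:30 → clear.
EV44: ends Thu 10:00 at or before EV52 starts Fri 05:30 → clear.
EV46: ends Thu 22:30 at or before EV52 starts Fri 05:30 → clear.
EV47: ends Fri 01:30 at or before EV52 starts Fri 05:30 → clear.
EV49: ends Fri 05:30 at or before EV52 starts Fri 05:30 → clear.
EV50: starts Fri 14:30 at or after EV52 ends Fri 09:30 → clear.
EV48: starts Fri 16:00 at or after EV52 ends Fri 09:30 → clear.
EV51: starts Fri 22:30 at or after EV52 ends Fri 09:30 → clear.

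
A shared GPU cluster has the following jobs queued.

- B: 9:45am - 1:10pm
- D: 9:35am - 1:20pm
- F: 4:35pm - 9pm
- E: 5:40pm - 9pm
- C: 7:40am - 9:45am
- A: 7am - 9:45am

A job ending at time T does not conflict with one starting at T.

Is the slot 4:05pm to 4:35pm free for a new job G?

A: ends 9:45am at or before G starts 4:05pm → clear.
C: ends 9:45am at or before G starts 4:05pm → clear.
D: ends 1:20pm at or before G starts 4:05pm → clear.
B: ends 1:10pm at or before G starts 4:05pm → clear.
F: starts 4:35pm at or after G ends 4:35pm → clear.
E: starts 5:40pm at or after G ends 4:35pm → clear.

Yes — the slot is free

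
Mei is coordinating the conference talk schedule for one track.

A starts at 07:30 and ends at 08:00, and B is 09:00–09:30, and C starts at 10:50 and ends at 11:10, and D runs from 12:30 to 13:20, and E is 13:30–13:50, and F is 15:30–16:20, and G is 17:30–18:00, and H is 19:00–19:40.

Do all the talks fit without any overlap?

Sorted by start: A, B, C, D, E, F, G, H.
B starts after A ends; A is clear from here.
C starts after B ends; B is clear from here.
D starts after C ends; C is clear from here.
E starts after D ends; D is clear from here.
F starts after E ends; E is clear from here.
G starts after F ends; F is clear from here.
H starts after G ends.
Every pair is clear; the schedule has no overlaps.

Yes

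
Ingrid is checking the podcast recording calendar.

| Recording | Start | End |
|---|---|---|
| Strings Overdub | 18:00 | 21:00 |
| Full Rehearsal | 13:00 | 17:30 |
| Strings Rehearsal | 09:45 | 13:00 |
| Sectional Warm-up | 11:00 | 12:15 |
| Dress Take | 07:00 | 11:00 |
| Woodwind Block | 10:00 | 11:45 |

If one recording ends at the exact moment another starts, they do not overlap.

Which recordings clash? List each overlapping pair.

Sorted by start: Dress Take, Strings Rehearsal, Woodwind Block, Sectional Warm-up, Full Rehearsal, Strings Overdub.
Strings Rehearsal starts before Dress Take ends → Dress Take and Strings Rehearsal overlap.
Woodwind Block starts before Dress Take ends → Dress Take and Woodwind Block overlap.
Sectional Warm-up starts exactly when Dress Take ends (back-to-back, no overlap), so Dress Take has no further overlaps.
Woodwind Block starts before Strings Rehearsal ends → Strings Rehearsal and Woodwind Block overlap.
Sectional Warm-up starts before Strings Rehearsal ends → Strings Rehearsal and Sectional Warm-up overlap.
Full Rehearsal starts exactly when Strings Rehearsal ends (back-to-back, no overlap), so Strings Rehearsal has no further overlaps.
Sectional Warm-up starts before Woodwind Block ends → Woodwind Block and Sectional Warm-up overlap.
Full Rehearsal starts after Woodwind Block ends, so Woodwind Block has no further overlaps.
Full Rehearsal starts after Sectional Warm-up ends, so Sectional Warm-up has no further overlaps.
Strings Overdub starts after Full Rehearsal ends.

Dress Take & Strings Rehearsal, Dress Take & Woodwind Block, Sectional Warm-up & Strings Rehearsal, Sectional Warm-up & Woodwind Block, Strings Rehearsal & Woodwind Block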